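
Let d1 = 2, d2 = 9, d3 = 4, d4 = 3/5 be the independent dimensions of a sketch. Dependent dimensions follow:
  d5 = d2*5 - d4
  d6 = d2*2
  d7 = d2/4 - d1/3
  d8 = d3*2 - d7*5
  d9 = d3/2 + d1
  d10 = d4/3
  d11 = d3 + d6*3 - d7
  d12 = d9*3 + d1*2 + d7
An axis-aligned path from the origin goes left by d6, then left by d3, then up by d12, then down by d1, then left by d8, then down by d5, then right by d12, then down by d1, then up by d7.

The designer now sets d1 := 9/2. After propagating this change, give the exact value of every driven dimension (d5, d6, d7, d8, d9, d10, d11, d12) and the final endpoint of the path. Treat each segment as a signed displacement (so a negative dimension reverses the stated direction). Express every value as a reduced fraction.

d5 = 222/5
d6 = 18
d7 = 3/4
d8 = 17/4
d9 = 13/2
d10 = 1/5
d11 = 229/4
d12 = 117/4
endpoint = (3, -117/5)

Apply edit: d1 := 9/2
  d5 = d2*5 - d4 = 222/5
  d6 = d2*2 = 18
  d7 = d2/4 - d1/3 = 3/4
  d8 = d3*2 - d7*5 = 17/4
  d9 = d3/2 + d1 = 13/2
  d10 = d4/3 = 1/5
  d11 = d3 + d6*3 - d7 = 229/4
  d12 = d9*3 + d1*2 + d7 = 117/4
Walk from origin (0, 0):
  seg 1: left by d6 = 18 → (-18, 0)
  seg 2: left by d3 = 4 → (-22, 0)
  seg 3: up by d12 = 117/4 → (-22, 117/4)
  seg 4: down by d1 = 9/2 → (-22, 99/4)
  seg 5: left by d8 = 17/4 → (-105/4, 99/4)
  seg 6: down by d5 = 222/5 → (-105/4, -393/20)
  seg 7: right by d12 = 117/4 → (3, -393/20)
  seg 8: down by d1 = 9/2 → (3, -483/20)
  seg 9: up by d7 = 3/4 → (3, -117/5)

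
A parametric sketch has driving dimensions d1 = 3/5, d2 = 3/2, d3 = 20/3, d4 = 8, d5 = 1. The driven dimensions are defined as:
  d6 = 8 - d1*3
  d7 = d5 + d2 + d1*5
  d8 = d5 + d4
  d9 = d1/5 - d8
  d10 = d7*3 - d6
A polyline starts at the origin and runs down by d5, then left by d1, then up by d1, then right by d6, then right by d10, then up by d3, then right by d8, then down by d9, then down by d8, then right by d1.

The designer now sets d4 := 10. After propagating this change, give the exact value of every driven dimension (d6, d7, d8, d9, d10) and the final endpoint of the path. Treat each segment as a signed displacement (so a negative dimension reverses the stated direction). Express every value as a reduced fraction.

Apply edit: d4 := 10
  d6 = 8 - d1*3 = 31/5
  d7 = d5 + d2 + d1*5 = 11/2
  d8 = d5 + d4 = 11
  d9 = d1/5 - d8 = -272/25
  d10 = d7*3 - d6 = 103/10
Walk from origin (0, 0):
  seg 1: down by d5 = 1 → (0, -1)
  seg 2: left by d1 = 3/5 → (-3/5, -1)
  seg 3: up by d1 = 3/5 → (-3/5, -2/5)
  seg 4: right by d6 = 31/5 → (28/5, -2/5)
  seg 5: right by d10 = 103/10 → (159/10, -2/5)
  seg 6: up by d3 = 20/3 → (159/10, 94/15)
  seg 7: right by d8 = 11 → (269/10, 94/15)
  seg 8: down by d9 = -272/25 → (269/10, 1286/75)
  seg 9: down by d8 = 11 → (269/10, 461/75)
  seg 10: right by d1 = 3/5 → (55/2, 461/75)

d6 = 31/5
d7 = 11/2
d8 = 11
d9 = -272/25
d10 = 103/10
endpoint = (55/2, 461/75)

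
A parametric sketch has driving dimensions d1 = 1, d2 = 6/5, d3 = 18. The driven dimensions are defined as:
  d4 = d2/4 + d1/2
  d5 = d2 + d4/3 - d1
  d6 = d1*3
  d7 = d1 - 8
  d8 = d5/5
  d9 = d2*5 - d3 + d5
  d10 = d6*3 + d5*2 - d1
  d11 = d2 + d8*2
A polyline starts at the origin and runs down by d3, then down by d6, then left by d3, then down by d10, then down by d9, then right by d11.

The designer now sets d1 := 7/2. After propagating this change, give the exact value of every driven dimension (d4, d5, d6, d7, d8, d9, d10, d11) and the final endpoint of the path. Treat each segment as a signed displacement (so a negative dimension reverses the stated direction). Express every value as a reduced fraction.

d4 = 41/20
d5 = -97/60
d6 = 21/2
d7 = -9/2
d8 = -97/300
d9 = -817/60
d10 = 743/30
d11 = 83/150
endpoint = (-2617/150, -793/20)

Apply edit: d1 := 7/2
  d4 = d2/4 + d1/2 = 41/20
  d5 = d2 + d4/3 - d1 = -97/60
  d6 = d1*3 = 21/2
  d7 = d1 - 8 = -9/2
  d8 = d5/5 = -97/300
  d9 = d2*5 - d3 + d5 = -817/60
  d10 = d6*3 + d5*2 - d1 = 743/30
  d11 = d2 + d8*2 = 83/150
Walk from origin (0, 0):
  seg 1: down by d3 = 18 → (0, -18)
  seg 2: down by d6 = 21/2 → (0, -57/2)
  seg 3: left by d3 = 18 → (-18, -57/2)
  seg 4: down by d10 = 743/30 → (-18, -799/15)
  seg 5: down by d9 = -817/60 → (-18, -793/20)
  seg 6: right by d11 = 83/150 → (-2617/150, -793/20)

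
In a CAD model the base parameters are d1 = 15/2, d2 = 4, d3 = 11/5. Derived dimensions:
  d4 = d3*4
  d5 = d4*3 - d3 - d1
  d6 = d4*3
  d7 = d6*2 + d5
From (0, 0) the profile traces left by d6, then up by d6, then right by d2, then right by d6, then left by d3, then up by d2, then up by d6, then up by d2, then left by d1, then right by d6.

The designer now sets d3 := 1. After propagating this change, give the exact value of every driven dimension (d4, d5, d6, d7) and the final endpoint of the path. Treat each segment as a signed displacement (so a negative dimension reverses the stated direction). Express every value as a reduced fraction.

Apply edit: d3 := 1
  d4 = d3*4 = 4
  d5 = d4*3 - d3 - d1 = 7/2
  d6 = d4*3 = 12
  d7 = d6*2 + d5 = 55/2
Walk from origin (0, 0):
  seg 1: left by d6 = 12 → (-12, 0)
  seg 2: up by d6 = 12 → (-12, 12)
  seg 3: right by d2 = 4 → (-8, 12)
  seg 4: right by d6 = 12 → (4, 12)
  seg 5: left by d3 = 1 → (3, 12)
  seg 6: up by d2 = 4 → (3, 16)
  seg 7: up by d6 = 12 → (3, 28)
  seg 8: up by d2 = 4 → (3, 32)
  seg 9: left by d1 = 15/2 → (-9/2, 32)
  seg 10: right by d6 = 12 → (15/2, 32)

d4 = 4
d5 = 7/2
d6 = 12
d7 = 55/2
endpoint = (15/2, 32)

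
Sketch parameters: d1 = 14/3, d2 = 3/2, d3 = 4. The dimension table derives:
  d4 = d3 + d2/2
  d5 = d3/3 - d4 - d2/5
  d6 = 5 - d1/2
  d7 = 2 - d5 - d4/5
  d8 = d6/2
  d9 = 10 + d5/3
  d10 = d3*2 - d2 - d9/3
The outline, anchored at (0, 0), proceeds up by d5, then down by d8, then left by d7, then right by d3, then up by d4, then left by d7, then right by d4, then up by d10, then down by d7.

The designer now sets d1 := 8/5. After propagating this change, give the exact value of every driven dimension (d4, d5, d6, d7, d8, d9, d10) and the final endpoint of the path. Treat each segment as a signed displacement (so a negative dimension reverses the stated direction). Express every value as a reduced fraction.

Apply edit: d1 := 8/5
  d4 = d3 + d2/2 = 19/4
  d5 = d3/3 - d4 - d2/5 = -223/60
  d6 = 5 - d1/2 = 21/5
  d7 = 2 - d5 - d4/5 = 143/30
  d8 = d6/2 = 21/10
  d9 = 10 + d5/3 = 1577/180
  d10 = d3*2 - d2 - d9/3 = 1933/540
Walk from origin (0, 0):
  seg 1: up by d5 = -223/60 → (0, -223/60)
  seg 2: down by d8 = 21/10 → (0, -349/60)
  seg 3: left by d7 = 143/30 → (-143/30, -349/60)
  seg 4: right by d3 = 4 → (-23/30, -349/60)
  seg 5: up by d4 = 19/4 → (-23/30, -16/15)
  seg 6: left by d7 = 143/30 → (-83/15, -16/15)
  seg 7: right by d4 = 19/4 → (-47/60, -16/15)
  seg 8: up by d10 = 1933/540 → (-47/60, 1357/540)
  seg 9: down by d7 = 143/30 → (-47/60, -1217/540)

d4 = 19/4
d5 = -223/60
d6 = 21/5
d7 = 143/30
d8 = 21/10
d9 = 1577/180
d10 = 1933/540
endpoint = (-47/60, -1217/540)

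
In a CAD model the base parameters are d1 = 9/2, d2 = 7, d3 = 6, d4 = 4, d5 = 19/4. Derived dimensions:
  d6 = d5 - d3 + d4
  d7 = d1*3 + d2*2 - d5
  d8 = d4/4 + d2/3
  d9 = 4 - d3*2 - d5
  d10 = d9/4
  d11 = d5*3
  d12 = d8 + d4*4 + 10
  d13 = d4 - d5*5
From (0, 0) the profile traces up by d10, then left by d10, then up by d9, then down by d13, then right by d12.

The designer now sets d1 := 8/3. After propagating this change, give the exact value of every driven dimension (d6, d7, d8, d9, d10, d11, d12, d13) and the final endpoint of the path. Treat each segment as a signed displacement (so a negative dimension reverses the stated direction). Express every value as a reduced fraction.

d6 = 11/4
d7 = 69/4
d8 = 10/3
d9 = -51/4
d10 = -51/16
d11 = 57/4
d12 = 88/3
d13 = -79/4
endpoint = (1561/48, 61/16)

Apply edit: d1 := 8/3
  d6 = d5 - d3 + d4 = 11/4
  d7 = d1*3 + d2*2 - d5 = 69/4
  d8 = d4/4 + d2/3 = 10/3
  d9 = 4 - d3*2 - d5 = -51/4
  d10 = d9/4 = -51/16
  d11 = d5*3 = 57/4
  d12 = d8 + d4*4 + 10 = 88/3
  d13 = d4 - d5*5 = -79/4
Walk from origin (0, 0):
  seg 1: up by d10 = -51/16 → (0, -51/16)
  seg 2: left by d10 = -51/16 → (51/16, -51/16)
  seg 3: up by d9 = -51/4 → (51/16, -255/16)
  seg 4: down by d13 = -79/4 → (51/16, 61/16)
  seg 5: right by d12 = 88/3 → (1561/48, 61/16)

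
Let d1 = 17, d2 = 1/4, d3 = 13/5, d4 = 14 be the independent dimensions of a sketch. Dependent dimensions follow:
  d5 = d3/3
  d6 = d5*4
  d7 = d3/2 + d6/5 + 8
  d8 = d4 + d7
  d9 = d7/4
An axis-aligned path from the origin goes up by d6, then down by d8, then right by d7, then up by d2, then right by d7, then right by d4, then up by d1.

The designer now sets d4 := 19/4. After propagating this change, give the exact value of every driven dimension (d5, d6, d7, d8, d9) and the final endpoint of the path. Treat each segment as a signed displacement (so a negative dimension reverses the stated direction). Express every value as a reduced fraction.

d5 = 13/15
d6 = 52/15
d7 = 1499/150
d8 = 4423/300
d9 = 1499/600
endpoint = (7421/300, 448/75)

Apply edit: d4 := 19/4
  d5 = d3/3 = 13/15
  d6 = d5*4 = 52/15
  d7 = d3/2 + d6/5 + 8 = 1499/150
  d8 = d4 + d7 = 4423/300
  d9 = d7/4 = 1499/600
Walk from origin (0, 0):
  seg 1: up by d6 = 52/15 → (0, 52/15)
  seg 2: down by d8 = 4423/300 → (0, -3383/300)
  seg 3: right by d7 = 1499/150 → (1499/150, -3383/300)
  seg 4: up by d2 = 1/4 → (1499/150, -827/75)
  seg 5: right by d7 = 1499/150 → (1499/75, -827/75)
  seg 6: right by d4 = 19/4 → (7421/300, -827/75)
  seg 7: up by d1 = 17 → (7421/300, 448/75)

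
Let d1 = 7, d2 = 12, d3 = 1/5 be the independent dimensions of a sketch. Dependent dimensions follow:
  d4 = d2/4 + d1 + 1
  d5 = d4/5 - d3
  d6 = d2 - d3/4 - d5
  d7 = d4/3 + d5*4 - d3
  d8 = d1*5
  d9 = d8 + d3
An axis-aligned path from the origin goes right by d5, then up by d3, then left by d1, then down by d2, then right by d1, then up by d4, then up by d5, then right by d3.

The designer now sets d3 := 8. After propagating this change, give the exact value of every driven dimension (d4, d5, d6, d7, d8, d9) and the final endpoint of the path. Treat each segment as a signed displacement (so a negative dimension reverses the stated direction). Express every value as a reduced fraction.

Apply edit: d3 := 8
  d4 = d2/4 + d1 + 1 = 11
  d5 = d4/5 - d3 = -29/5
  d6 = d2 - d3/4 - d5 = 79/5
  d7 = d4/3 + d5*4 - d3 = -413/15
  d8 = d1*5 = 35
  d9 = d8 + d3 = 43
Walk from origin (0, 0):
  seg 1: right by d5 = -29/5 → (-29/5, 0)
  seg 2: up by d3 = 8 → (-29/5, 8)
  seg 3: left by d1 = 7 → (-64/5, 8)
  seg 4: down by d2 = 12 → (-64/5, -4)
  seg 5: right by d1 = 7 → (-29/5, -4)
  seg 6: up by d4 = 11 → (-29/5, 7)
  seg 7: up by d5 = -29/5 → (-29/5, 6/5)
  seg 8: right by d3 = 8 → (11/5, 6/5)

d4 = 11
d5 = -29/5
d6 = 79/5
d7 = -413/15
d8 = 35
d9 = 43
endpoint = (11/5, 6/5)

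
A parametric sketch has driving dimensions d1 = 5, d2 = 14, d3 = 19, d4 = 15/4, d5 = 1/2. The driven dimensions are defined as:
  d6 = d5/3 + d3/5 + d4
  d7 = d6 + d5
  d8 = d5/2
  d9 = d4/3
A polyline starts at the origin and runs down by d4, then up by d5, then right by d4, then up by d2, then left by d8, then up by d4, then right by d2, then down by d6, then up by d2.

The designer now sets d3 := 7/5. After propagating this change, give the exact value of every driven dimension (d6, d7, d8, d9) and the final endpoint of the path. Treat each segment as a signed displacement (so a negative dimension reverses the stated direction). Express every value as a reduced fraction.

Apply edit: d3 := 7/5
  d6 = d5/3 + d3/5 + d4 = 1259/300
  d7 = d6 + d5 = 1409/300
  d8 = d5/2 = 1/4
  d9 = d4/3 = 5/4
Walk from origin (0, 0):
  seg 1: down by d4 = 15/4 → (0, -15/4)
  seg 2: up by d5 = 1/2 → (0, -13/4)
  seg 3: right by d4 = 15/4 → (15/4, -13/4)
  seg 4: up by d2 = 14 → (15/4, 43/4)
  seg 5: left by d8 = 1/4 → (7/2, 43/4)
  seg 6: up by d4 = 15/4 → (7/2, 29/2)
  seg 7: right by d2 = 14 → (35/2, 29/2)
  seg 8: down by d6 = 1259/300 → (35/2, 3091/300)
  seg 9: up by d2 = 14 → (35/2, 7291/300)

d6 = 1259/300
d7 = 1409/300
d8 = 1/4
d9 = 5/4
endpoint = (35/2, 7291/300)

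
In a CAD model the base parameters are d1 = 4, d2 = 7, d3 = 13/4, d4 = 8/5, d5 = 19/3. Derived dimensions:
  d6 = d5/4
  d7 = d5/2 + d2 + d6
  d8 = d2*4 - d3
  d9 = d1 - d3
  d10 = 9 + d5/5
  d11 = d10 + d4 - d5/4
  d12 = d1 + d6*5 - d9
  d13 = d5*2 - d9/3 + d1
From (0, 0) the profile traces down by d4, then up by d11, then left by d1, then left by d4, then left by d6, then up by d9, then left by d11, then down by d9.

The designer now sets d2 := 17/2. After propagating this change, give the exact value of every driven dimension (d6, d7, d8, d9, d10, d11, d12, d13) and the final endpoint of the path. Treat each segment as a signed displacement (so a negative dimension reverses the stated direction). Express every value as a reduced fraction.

Apply edit: d2 := 17/2
  d6 = d5/4 = 19/12
  d7 = d5/2 + d2 + d6 = 53/4
  d8 = d2*4 - d3 = 123/4
  d9 = d1 - d3 = 3/4
  d10 = 9 + d5/5 = 154/15
  d11 = d10 + d4 - d5/4 = 617/60
  d12 = d1 + d6*5 - d9 = 67/6
  d13 = d5*2 - d9/3 + d1 = 197/12
Walk from origin (0, 0):
  seg 1: down by d4 = 8/5 → (0, -8/5)
  seg 2: up by d11 = 617/60 → (0, 521/60)
  seg 3: left by d1 = 4 → (-4, 521/60)
  seg 4: left by d4 = 8/5 → (-28/5, 521/60)
  seg 5: left by d6 = 19/12 → (-431/60, 521/60)
  seg 6: up by d9 = 3/4 → (-431/60, 283/30)
  seg 7: left by d11 = 617/60 → (-262/15, 283/30)
  seg 8: down by d9 = 3/4 → (-262/15, 521/60)

d6 = 19/12
d7 = 53/4
d8 = 123/4
d9 = 3/4
d10 = 154/15
d11 = 617/60
d12 = 67/6
d13 = 197/12
endpoint = (-262/15, 521/60)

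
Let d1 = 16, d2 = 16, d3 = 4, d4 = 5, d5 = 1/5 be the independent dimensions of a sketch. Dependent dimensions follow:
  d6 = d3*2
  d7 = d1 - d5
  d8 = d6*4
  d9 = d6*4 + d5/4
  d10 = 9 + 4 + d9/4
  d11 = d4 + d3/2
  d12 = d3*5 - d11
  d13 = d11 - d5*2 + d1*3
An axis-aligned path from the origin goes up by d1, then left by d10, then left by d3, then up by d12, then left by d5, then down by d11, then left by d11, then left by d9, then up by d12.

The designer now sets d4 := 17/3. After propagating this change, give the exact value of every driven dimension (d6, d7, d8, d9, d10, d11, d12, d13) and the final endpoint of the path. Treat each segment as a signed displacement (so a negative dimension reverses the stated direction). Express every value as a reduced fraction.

d6 = 8
d7 = 79/5
d8 = 32
d9 = 641/20
d10 = 1681/80
d11 = 23/3
d12 = 37/3
d13 = 829/15
endpoint = (-15583/240, 33)

Apply edit: d4 := 17/3
  d6 = d3*2 = 8
  d7 = d1 - d5 = 79/5
  d8 = d6*4 = 32
  d9 = d6*4 + d5/4 = 641/20
  d10 = 9 + 4 + d9/4 = 1681/80
  d11 = d4 + d3/2 = 23/3
  d12 = d3*5 - d11 = 37/3
  d13 = d11 - d5*2 + d1*3 = 829/15
Walk from origin (0, 0):
  seg 1: up by d1 = 16 → (0, 16)
  seg 2: left by d10 = 1681/80 → (-1681/80, 16)
  seg 3: left by d3 = 4 → (-2001/80, 16)
  seg 4: up by d12 = 37/3 → (-2001/80, 85/3)
  seg 5: left by d5 = 1/5 → (-2017/80, 85/3)
  seg 6: down by d11 = 23/3 → (-2017/80, 62/3)
  seg 7: left by d11 = 23/3 → (-7891/240, 62/3)
  seg 8: left by d9 = 641/20 → (-15583/240, 62/3)
  seg 9: up by d12 = 37/3 → (-15583/240, 33)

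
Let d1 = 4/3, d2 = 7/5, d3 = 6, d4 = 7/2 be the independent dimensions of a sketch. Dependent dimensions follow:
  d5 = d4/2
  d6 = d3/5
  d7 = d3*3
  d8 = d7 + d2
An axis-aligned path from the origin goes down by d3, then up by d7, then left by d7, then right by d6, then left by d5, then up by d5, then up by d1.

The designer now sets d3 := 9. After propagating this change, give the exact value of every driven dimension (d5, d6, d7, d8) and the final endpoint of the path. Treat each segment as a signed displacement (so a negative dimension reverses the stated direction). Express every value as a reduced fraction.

d5 = 7/4
d6 = 9/5
d7 = 27
d8 = 142/5
endpoint = (-539/20, 253/12)

Apply edit: d3 := 9
  d5 = d4/2 = 7/4
  d6 = d3/5 = 9/5
  d7 = d3*3 = 27
  d8 = d7 + d2 = 142/5
Walk from origin (0, 0):
  seg 1: down by d3 = 9 → (0, -9)
  seg 2: up by d7 = 27 → (0, 18)
  seg 3: left by d7 = 27 → (-27, 18)
  seg 4: right by d6 = 9/5 → (-126/5, 18)
  seg 5: left by d5 = 7/4 → (-539/20, 18)
  seg 6: up by d5 = 7/4 → (-539/20, 79/4)
  seg 7: up by d1 = 4/3 → (-539/20, 253/12)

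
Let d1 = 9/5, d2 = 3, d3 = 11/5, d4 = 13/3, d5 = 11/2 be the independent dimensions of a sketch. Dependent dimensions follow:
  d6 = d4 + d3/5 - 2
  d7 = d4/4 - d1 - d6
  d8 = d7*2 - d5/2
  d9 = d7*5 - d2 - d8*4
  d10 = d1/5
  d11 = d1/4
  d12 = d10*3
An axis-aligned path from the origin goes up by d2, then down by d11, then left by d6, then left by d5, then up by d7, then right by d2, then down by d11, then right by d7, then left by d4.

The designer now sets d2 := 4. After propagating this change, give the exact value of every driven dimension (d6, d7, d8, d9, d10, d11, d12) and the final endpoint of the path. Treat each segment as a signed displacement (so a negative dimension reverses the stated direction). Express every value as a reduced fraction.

Apply edit: d2 := 4
  d6 = d4 + d3/5 - 2 = 208/75
  d7 = d4/4 - d1 - d6 = -349/100
  d8 = d7*2 - d5/2 = -973/100
  d9 = d7*5 - d2 - d8*4 = 1747/100
  d10 = d1/5 = 9/25
  d11 = d1/4 = 9/20
  d12 = d10*3 = 27/25
Walk from origin (0, 0):
  seg 1: up by d2 = 4 → (0, 4)
  seg 2: down by d11 = 9/20 → (0, 71/20)
  seg 3: left by d6 = 208/75 → (-208/75, 71/20)
  seg 4: left by d5 = 11/2 → (-1241/150, 71/20)
  seg 5: up by d7 = -349/100 → (-1241/150, 3/50)
  seg 6: right by d2 = 4 → (-641/150, 3/50)
  seg 7: down by d11 = 9/20 → (-641/150, -39/100)
  seg 8: right by d7 = -349/100 → (-2329/300, -39/100)
  seg 9: left by d4 = 13/3 → (-3629/300, -39/100)

d6 = 208/75
d7 = -349/100
d8 = -973/100
d9 = 1747/100
d10 = 9/25
d11 = 9/20
d12 = 27/25
endpoint = (-3629/300, -39/100)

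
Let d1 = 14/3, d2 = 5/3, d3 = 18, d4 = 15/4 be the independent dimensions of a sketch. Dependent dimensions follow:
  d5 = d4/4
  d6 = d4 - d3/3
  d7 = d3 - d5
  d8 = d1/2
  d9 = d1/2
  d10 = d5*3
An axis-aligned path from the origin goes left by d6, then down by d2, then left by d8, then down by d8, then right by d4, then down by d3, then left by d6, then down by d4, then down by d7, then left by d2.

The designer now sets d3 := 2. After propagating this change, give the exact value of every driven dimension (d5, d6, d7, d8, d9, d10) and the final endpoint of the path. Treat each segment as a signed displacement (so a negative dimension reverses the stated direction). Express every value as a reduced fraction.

d5 = 15/16
d6 = 37/12
d7 = 17/16
d8 = 7/3
d9 = 7/3
d10 = 45/16
endpoint = (-77/12, -173/16)

Apply edit: d3 := 2
  d5 = d4/4 = 15/16
  d6 = d4 - d3/3 = 37/12
  d7 = d3 - d5 = 17/16
  d8 = d1/2 = 7/3
  d9 = d1/2 = 7/3
  d10 = d5*3 = 45/16
Walk from origin (0, 0):
  seg 1: left by d6 = 37/12 → (-37/12, 0)
  seg 2: down by d2 = 5/3 → (-37/12, -5/3)
  seg 3: left by d8 = 7/3 → (-65/12, -5/3)
  seg 4: down by d8 = 7/3 → (-65/12, -4)
  seg 5: right by d4 = 15/4 → (-5/3, -4)
  seg 6: down by d3 = 2 → (-5/3, -6)
  seg 7: left by d6 = 37/12 → (-19/4, -6)
  seg 8: down by d4 = 15/4 → (-19/4, -39/4)
  seg 9: down by d7 = 17/16 → (-19/4, -173/16)
  seg 10: left by d2 = 5/3 → (-77/12, -173/16)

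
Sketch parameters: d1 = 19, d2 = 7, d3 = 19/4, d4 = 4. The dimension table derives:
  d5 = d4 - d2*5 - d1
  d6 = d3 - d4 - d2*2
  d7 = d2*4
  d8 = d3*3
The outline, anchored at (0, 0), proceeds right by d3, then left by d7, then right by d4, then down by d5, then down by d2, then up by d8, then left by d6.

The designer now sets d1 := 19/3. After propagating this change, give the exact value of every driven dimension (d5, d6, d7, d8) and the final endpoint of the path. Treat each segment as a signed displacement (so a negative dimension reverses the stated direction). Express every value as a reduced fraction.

Apply edit: d1 := 19/3
  d5 = d4 - d2*5 - d1 = -112/3
  d6 = d3 - d4 - d2*2 = -53/4
  d7 = d2*4 = 28
  d8 = d3*3 = 57/4
Walk from origin (0, 0):
  seg 1: right by d3 = 19/4 → (19/4, 0)
  seg 2: left by d7 = 28 → (-93/4, 0)
  seg 3: right by d4 = 4 → (-77/4, 0)
  seg 4: down by d5 = -112/3 → (-77/4, 112/3)
  seg 5: down by d2 = 7 → (-77/4, 91/3)
  seg 6: up by d8 = 57/4 → (-77/4, 535/12)
  seg 7: left by d6 = -53/4 → (-6, 535/12)

d5 = -112/3
d6 = -53/4
d7 = 28
d8 = 57/4
endpoint = (-6, 535/12)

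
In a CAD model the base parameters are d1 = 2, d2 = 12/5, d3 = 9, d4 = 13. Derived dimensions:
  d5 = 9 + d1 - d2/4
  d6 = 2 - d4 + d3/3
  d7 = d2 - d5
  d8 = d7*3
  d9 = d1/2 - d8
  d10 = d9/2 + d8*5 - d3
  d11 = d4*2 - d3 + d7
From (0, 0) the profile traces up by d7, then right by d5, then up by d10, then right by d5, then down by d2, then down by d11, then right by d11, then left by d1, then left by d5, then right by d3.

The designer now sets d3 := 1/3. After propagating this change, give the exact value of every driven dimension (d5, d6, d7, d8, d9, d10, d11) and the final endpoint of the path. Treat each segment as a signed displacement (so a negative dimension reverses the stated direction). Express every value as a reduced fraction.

d5 = 52/5
d6 = -98/9
d7 = -8
d8 = -24
d9 = 25
d10 = -647/6
d11 = 53/3
endpoint = (132/5, -1359/10)

Apply edit: d3 := 1/3
  d5 = 9 + d1 - d2/4 = 52/5
  d6 = 2 - d4 + d3/3 = -98/9
  d7 = d2 - d5 = -8
  d8 = d7*3 = -24
  d9 = d1/2 - d8 = 25
  d10 = d9/2 + d8*5 - d3 = -647/6
  d11 = d4*2 - d3 + d7 = 53/3
Walk from origin (0, 0):
  seg 1: up by d7 = -8 → (0, -8)
  seg 2: right by d5 = 52/5 → (52/5, -8)
  seg 3: up by d10 = -647/6 → (52/5, -695/6)
  seg 4: right by d5 = 52/5 → (104/5, -695/6)
  seg 5: down by d2 = 12/5 → (104/5, -3547/30)
  seg 6: down by d11 = 53/3 → (104/5, -1359/10)
  seg 7: right by d11 = 53/3 → (577/15, -1359/10)
  seg 8: left by d1 = 2 → (547/15, -1359/10)
  seg 9: left by d5 = 52/5 → (391/15, -1359/10)
  seg 10: right by d3 = 1/3 → (132/5, -1359/10)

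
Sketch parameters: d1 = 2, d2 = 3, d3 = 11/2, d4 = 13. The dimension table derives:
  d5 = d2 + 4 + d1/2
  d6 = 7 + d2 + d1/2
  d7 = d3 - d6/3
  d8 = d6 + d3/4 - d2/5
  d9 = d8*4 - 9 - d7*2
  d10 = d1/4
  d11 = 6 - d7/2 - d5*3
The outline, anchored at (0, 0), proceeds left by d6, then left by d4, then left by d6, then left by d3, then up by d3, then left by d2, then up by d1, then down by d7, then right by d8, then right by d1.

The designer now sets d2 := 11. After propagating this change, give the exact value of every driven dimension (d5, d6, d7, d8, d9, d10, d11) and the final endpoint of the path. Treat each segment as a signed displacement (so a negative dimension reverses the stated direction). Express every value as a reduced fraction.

d5 = 16
d6 = 19
d7 = -5/6
d8 = 727/40
d9 = 1961/30
d10 = 1/2
d11 = -499/12
endpoint = (-1893/40, 25/3)

Apply edit: d2 := 11
  d5 = d2 + 4 + d1/2 = 16
  d6 = 7 + d2 + d1/2 = 19
  d7 = d3 - d6/3 = -5/6
  d8 = d6 + d3/4 - d2/5 = 727/40
  d9 = d8*4 - 9 - d7*2 = 1961/30
  d10 = d1/4 = 1/2
  d11 = 6 - d7/2 - d5*3 = -499/12
Walk from origin (0, 0):
  seg 1: left by d6 = 19 → (-19, 0)
  seg 2: left by d4 = 13 → (-32, 0)
  seg 3: left by d6 = 19 → (-51, 0)
  seg 4: left by d3 = 11/2 → (-113/2, 0)
  seg 5: up by d3 = 11/2 → (-113/2, 11/2)
  seg 6: left by d2 = 11 → (-135/2, 11/2)
  seg 7: up by d1 = 2 → (-135/2, 15/2)
  seg 8: down by d7 = -5/6 → (-135/2, 25/3)
  seg 9: right by d8 = 727/40 → (-1973/40, 25/3)
  seg 10: right by d1 = 2 → (-1893/40, 25/3)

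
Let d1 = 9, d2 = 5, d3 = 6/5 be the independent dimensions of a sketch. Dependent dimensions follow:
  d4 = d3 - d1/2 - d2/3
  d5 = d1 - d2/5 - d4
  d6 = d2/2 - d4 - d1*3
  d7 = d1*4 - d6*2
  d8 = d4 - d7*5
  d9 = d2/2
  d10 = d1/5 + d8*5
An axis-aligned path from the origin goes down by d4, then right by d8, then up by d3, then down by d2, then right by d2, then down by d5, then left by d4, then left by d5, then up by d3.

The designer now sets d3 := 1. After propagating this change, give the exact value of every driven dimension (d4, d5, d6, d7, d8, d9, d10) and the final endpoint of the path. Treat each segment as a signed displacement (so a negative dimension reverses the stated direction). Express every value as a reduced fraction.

Apply edit: d3 := 1
  d4 = d3 - d1/2 - d2/3 = -31/6
  d5 = d1 - d2/5 - d4 = 79/6
  d6 = d2/2 - d4 - d1*3 = -58/3
  d7 = d1*4 - d6*2 = 224/3
  d8 = d4 - d7*5 = -757/2
  d9 = d2/2 = 5/2
  d10 = d1/5 + d8*5 = -18907/10
Walk from origin (0, 0):
  seg 1: down by d4 = -31/6 → (0, 31/6)
  seg 2: right by d8 = -757/2 → (-757/2, 31/6)
  seg 3: up by d3 = 1 → (-757/2, 37/6)
  seg 4: down by d2 = 5 → (-757/2, 7/6)
  seg 5: right by d2 = 5 → (-747/2, 7/6)
  seg 6: down by d5 = 79/6 → (-747/2, -12)
  seg 7: left by d4 = -31/6 → (-1105/3, -12)
  seg 8: left by d5 = 79/6 → (-763/2, -12)
  seg 9: up by d3 = 1 → (-763/2, -11)

d4 = -31/6
d5 = 79/6
d6 = -58/3
d7 = 224/3
d8 = -757/2
d9 = 5/2
d10 = -18907/10
endpoint = (-763/2, -11)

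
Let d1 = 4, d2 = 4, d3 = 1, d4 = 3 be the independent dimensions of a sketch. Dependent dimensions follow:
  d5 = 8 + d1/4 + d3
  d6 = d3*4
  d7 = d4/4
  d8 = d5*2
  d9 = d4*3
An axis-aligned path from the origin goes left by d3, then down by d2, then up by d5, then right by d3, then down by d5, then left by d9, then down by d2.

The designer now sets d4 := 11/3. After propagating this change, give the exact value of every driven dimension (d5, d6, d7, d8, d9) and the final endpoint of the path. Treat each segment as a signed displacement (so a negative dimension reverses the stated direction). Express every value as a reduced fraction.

d5 = 10
d6 = 4
d7 = 11/12
d8 = 20
d9 = 11
endpoint = (-11, -8)

Apply edit: d4 := 11/3
  d5 = 8 + d1/4 + d3 = 10
  d6 = d3*4 = 4
  d7 = d4/4 = 11/12
  d8 = d5*2 = 20
  d9 = d4*3 = 11
Walk from origin (0, 0):
  seg 1: left by d3 = 1 → (-1, 0)
  seg 2: down by d2 = 4 → (-1, -4)
  seg 3: up by d5 = 10 → (-1, 6)
  seg 4: right by d3 = 1 → (0, 6)
  seg 5: down by d5 = 10 → (0, -4)
  seg 6: left by d9 = 11 → (-11, -4)
  seg 7: down by d2 = 4 → (-11, -8)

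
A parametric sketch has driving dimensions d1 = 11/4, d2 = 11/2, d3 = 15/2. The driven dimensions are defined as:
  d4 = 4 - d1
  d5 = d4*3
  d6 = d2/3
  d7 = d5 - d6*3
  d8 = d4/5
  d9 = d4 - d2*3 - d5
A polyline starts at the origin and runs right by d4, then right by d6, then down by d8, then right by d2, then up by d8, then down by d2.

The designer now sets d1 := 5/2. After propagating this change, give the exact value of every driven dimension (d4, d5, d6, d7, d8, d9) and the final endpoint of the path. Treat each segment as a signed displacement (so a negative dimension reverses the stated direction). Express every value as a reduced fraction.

Apply edit: d1 := 5/2
  d4 = 4 - d1 = 3/2
  d5 = d4*3 = 9/2
  d6 = d2/3 = 11/6
  d7 = d5 - d6*3 = -1
  d8 = d4/5 = 3/10
  d9 = d4 - d2*3 - d5 = -39/2
Walk from origin (0, 0):
  seg 1: right by d4 = 3/2 → (3/2, 0)
  seg 2: right by d6 = 11/6 → (10/3, 0)
  seg 3: down by d8 = 3/10 → (10/3, -3/10)
  seg 4: right by d2 = 11/2 → (53/6, -3/10)
  seg 5: up by d8 = 3/10 → (53/6, 0)
  seg 6: down by d2 = 11/2 → (53/6, -11/2)

d4 = 3/2
d5 = 9/2
d6 = 11/6
d7 = -1
d8 = 3/10
d9 = -39/2
endpoint = (53/6, -11/2)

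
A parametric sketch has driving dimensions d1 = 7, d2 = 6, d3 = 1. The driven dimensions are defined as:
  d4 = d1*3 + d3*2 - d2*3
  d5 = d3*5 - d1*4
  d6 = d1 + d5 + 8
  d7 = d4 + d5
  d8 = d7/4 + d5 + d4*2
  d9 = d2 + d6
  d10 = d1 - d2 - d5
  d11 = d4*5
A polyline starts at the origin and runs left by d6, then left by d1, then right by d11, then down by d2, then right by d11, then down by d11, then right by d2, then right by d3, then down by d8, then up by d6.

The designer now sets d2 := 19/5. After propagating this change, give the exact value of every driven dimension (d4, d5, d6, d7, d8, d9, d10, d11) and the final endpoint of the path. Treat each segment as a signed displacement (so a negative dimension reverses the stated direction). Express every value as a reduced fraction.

d4 = 58/5
d5 = -23
d6 = -8
d7 = -57/5
d8 = -53/20
d9 = -21/5
d10 = 131/5
d11 = 58
endpoint = (609/5, -1343/20)

Apply edit: d2 := 19/5
  d4 = d1*3 + d3*2 - d2*3 = 58/5
  d5 = d3*5 - d1*4 = -23
  d6 = d1 + d5 + 8 = -8
  d7 = d4 + d5 = -57/5
  d8 = d7/4 + d5 + d4*2 = -53/20
  d9 = d2 + d6 = -21/5
  d10 = d1 - d2 - d5 = 131/5
  d11 = d4*5 = 58
Walk from origin (0, 0):
  seg 1: left by d6 = -8 → (8, 0)
  seg 2: left by d1 = 7 → (1, 0)
  seg 3: right by d11 = 58 → (59, 0)
  seg 4: down by d2 = 19/5 → (59, -19/5)
  seg 5: right by d11 = 58 → (117, -19/5)
  seg 6: down by d11 = 58 → (117, -309/5)
  seg 7: right by d2 = 19/5 → (604/5, -309/5)
  seg 8: right by d3 = 1 → (609/5, -309/5)
  seg 9: down by d8 = -53/20 → (609/5, -1183/20)
  seg 10: up by d6 = -8 → (609/5, -1343/20)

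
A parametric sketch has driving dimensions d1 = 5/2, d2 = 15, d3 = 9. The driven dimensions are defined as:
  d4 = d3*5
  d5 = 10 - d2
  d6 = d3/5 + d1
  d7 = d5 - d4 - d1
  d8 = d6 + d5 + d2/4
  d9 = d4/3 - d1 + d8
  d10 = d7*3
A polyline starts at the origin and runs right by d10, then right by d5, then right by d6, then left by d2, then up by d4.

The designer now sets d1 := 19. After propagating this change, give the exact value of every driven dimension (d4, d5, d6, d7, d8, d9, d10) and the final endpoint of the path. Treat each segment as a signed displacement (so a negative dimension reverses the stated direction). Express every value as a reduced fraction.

d4 = 45
d5 = -5
d6 = 104/5
d7 = -69
d8 = 391/20
d9 = 311/20
d10 = -207
endpoint = (-1031/5, 45)

Apply edit: d1 := 19
  d4 = d3*5 = 45
  d5 = 10 - d2 = -5
  d6 = d3/5 + d1 = 104/5
  d7 = d5 - d4 - d1 = -69
  d8 = d6 + d5 + d2/4 = 391/20
  d9 = d4/3 - d1 + d8 = 311/20
  d10 = d7*3 = -207
Walk from origin (0, 0):
  seg 1: right by d10 = -207 → (-207, 0)
  seg 2: right by d5 = -5 → (-212, 0)
  seg 3: right by d6 = 104/5 → (-956/5, 0)
  seg 4: left by d2 = 15 → (-1031/5, 0)
  seg 5: up by d4 = 45 → (-1031/5, 45)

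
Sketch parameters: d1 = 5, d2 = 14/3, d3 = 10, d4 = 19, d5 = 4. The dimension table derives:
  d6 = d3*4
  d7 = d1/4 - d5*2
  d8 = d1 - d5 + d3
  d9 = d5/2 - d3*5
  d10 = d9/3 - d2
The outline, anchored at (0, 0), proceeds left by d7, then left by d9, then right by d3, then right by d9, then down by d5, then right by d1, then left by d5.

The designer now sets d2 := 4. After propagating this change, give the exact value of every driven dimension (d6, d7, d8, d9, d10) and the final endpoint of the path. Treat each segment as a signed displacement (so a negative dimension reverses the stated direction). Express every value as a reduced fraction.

Apply edit: d2 := 4
  d6 = d3*4 = 40
  d7 = d1/4 - d5*2 = -27/4
  d8 = d1 - d5 + d3 = 11
  d9 = d5/2 - d3*5 = -48
  d10 = d9/3 - d2 = -20
Walk from origin (0, 0):
  seg 1: left by d7 = -27/4 → (27/4, 0)
  seg 2: left by d9 = -48 → (219/4, 0)
  seg 3: right by d3 = 10 → (259/4, 0)
  seg 4: right by d9 = -48 → (67/4, 0)
  seg 5: down by d5 = 4 → (67/4, -4)
  seg 6: right by d1 = 5 → (87/4, -4)
  seg 7: left by d5 = 4 → (71/4, -4)

d6 = 40
d7 = -27/4
d8 = 11
d9 = -48
d10 = -20
endpoint = (71/4, -4)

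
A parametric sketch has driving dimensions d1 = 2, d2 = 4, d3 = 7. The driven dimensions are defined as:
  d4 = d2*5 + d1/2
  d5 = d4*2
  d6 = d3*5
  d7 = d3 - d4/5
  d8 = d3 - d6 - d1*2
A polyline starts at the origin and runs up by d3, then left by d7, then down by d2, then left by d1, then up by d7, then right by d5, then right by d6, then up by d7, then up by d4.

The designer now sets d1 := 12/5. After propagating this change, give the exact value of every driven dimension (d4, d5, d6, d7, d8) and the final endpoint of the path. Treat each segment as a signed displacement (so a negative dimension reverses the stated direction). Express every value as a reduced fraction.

d4 = 106/5
d5 = 212/5
d6 = 35
d7 = 69/25
d8 = -164/5
endpoint = (1806/25, 743/25)

Apply edit: d1 := 12/5
  d4 = d2*5 + d1/2 = 106/5
  d5 = d4*2 = 212/5
  d6 = d3*5 = 35
  d7 = d3 - d4/5 = 69/25
  d8 = d3 - d6 - d1*2 = -164/5
Walk from origin (0, 0):
  seg 1: up by d3 = 7 → (0, 7)
  seg 2: left by d7 = 69/25 → (-69/25, 7)
  seg 3: down by d2 = 4 → (-69/25, 3)
  seg 4: left by d1 = 12/5 → (-129/25, 3)
  seg 5: up by d7 = 69/25 → (-129/25, 144/25)
  seg 6: right by d5 = 212/5 → (931/25, 144/25)
  seg 7: right by d6 = 35 → (1806/25, 144/25)
  seg 8: up by d7 = 69/25 → (1806/25, 213/25)
  seg 9: up by d4 = 106/5 → (1806/25, 743/25)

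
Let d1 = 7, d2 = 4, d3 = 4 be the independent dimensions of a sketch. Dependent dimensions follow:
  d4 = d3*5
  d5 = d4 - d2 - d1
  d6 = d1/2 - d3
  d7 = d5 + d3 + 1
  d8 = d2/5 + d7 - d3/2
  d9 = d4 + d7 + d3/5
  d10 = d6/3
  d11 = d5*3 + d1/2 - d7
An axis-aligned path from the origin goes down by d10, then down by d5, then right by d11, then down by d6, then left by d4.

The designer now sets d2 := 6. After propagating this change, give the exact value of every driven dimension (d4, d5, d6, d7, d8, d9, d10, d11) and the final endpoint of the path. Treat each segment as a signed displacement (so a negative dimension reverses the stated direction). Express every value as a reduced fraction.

d4 = 20
d5 = 7
d6 = -1/2
d7 = 12
d8 = 56/5
d9 = 164/5
d10 = -1/6
d11 = 25/2
endpoint = (-15/2, -19/3)

Apply edit: d2 := 6
  d4 = d3*5 = 20
  d5 = d4 - d2 - d1 = 7
  d6 = d1/2 - d3 = -1/2
  d7 = d5 + d3 + 1 = 12
  d8 = d2/5 + d7 - d3/2 = 56/5
  d9 = d4 + d7 + d3/5 = 164/5
  d10 = d6/3 = -1/6
  d11 = d5*3 + d1/2 - d7 = 25/2
Walk from origin (0, 0):
  seg 1: down by d10 = -1/6 → (0, 1/6)
  seg 2: down by d5 = 7 → (0, -41/6)
  seg 3: right by d11 = 25/2 → (25/2, -41/6)
  seg 4: down by d6 = -1/2 → (25/2, -19/3)
  seg 5: left by d4 = 20 → (-15/2, -19/3)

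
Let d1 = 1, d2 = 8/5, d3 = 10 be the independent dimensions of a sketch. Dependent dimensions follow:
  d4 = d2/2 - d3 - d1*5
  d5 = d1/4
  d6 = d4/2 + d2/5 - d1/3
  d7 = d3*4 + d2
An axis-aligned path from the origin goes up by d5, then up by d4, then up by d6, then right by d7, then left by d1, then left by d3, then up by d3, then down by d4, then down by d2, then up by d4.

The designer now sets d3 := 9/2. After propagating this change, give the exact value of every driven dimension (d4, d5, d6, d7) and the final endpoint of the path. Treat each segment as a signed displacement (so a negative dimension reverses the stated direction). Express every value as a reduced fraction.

d4 = -87/10
d5 = 1/4
d6 = -1309/300
d7 = 98/5
endpoint = (141/10, -1487/150)

Apply edit: d3 := 9/2
  d4 = d2/2 - d3 - d1*5 = -87/10
  d5 = d1/4 = 1/4
  d6 = d4/2 + d2/5 - d1/3 = -1309/300
  d7 = d3*4 + d2 = 98/5
Walk from origin (0, 0):
  seg 1: up by d5 = 1/4 → (0, 1/4)
  seg 2: up by d4 = -87/10 → (0, -169/20)
  seg 3: up by d6 = -1309/300 → (0, -961/75)
  seg 4: right by d7 = 98/5 → (98/5, -961/75)
  seg 5: left by d1 = 1 → (93/5, -961/75)
  seg 6: left by d3 = 9/2 → (141/10, -961/75)
  seg 7: up by d3 = 9/2 → (141/10, -1247/150)
  seg 8: down by d4 = -87/10 → (141/10, 29/75)
  seg 9: down by d2 = 8/5 → (141/10, -91/75)
  seg 10: up by d4 = -87/10 → (141/10, -1487/150)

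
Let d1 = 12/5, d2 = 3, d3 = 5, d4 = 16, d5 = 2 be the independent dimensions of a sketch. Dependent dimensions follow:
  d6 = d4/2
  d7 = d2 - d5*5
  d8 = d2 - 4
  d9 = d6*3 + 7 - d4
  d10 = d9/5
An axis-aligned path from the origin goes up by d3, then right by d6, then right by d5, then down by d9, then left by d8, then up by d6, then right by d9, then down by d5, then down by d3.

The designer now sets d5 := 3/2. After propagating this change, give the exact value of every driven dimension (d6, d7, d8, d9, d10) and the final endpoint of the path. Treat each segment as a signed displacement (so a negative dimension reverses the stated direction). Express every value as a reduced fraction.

d6 = 8
d7 = -9/2
d8 = -1
d9 = 15
d10 = 3
endpoint = (51/2, -17/2)

Apply edit: d5 := 3/2
  d6 = d4/2 = 8
  d7 = d2 - d5*5 = -9/2
  d8 = d2 - 4 = -1
  d9 = d6*3 + 7 - d4 = 15
  d10 = d9/5 = 3
Walk from origin (0, 0):
  seg 1: up by d3 = 5 → (0, 5)
  seg 2: right by d6 = 8 → (8, 5)
  seg 3: right by d5 = 3/2 → (19/2, 5)
  seg 4: down by d9 = 15 → (19/2, -10)
  seg 5: left by d8 = -1 → (21/2, -10)
  seg 6: up by d6 = 8 → (21/2, -2)
  seg 7: right by d9 = 15 → (51/2, -2)
  seg 8: down by d5 = 3/2 → (51/2, -7/2)
  seg 9: down by d3 = 5 → (51/2, -17/2)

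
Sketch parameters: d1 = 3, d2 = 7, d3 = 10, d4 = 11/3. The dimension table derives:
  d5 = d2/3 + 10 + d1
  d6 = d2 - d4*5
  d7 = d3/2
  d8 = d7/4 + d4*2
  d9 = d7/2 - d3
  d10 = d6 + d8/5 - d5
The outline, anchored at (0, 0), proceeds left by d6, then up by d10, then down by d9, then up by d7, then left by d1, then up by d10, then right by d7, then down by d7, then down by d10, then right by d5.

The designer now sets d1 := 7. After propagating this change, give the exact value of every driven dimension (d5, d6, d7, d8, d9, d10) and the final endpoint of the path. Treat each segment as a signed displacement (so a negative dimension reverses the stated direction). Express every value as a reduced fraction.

d5 = 58/3
d6 = -34/3
d7 = 5
d8 = 103/12
d9 = -15/2
d10 = -579/20
endpoint = (86/3, -429/20)

Apply edit: d1 := 7
  d5 = d2/3 + 10 + d1 = 58/3
  d6 = d2 - d4*5 = -34/3
  d7 = d3/2 = 5
  d8 = d7/4 + d4*2 = 103/12
  d9 = d7/2 - d3 = -15/2
  d10 = d6 + d8/5 - d5 = -579/20
Walk from origin (0, 0):
  seg 1: left by d6 = -34/3 → (34/3, 0)
  seg 2: up by d10 = -579/20 → (34/3, -579/20)
  seg 3: down by d9 = -15/2 → (34/3, -429/20)
  seg 4: up by d7 = 5 → (34/3, -329/20)
  seg 5: left by d1 = 7 → (13/3, -329/20)
  seg 6: up by d10 = -579/20 → (13/3, -227/5)
  seg 7: right by d7 = 5 → (28/3, -227/5)
  seg 8: down by d7 = 5 → (28/3, -252/5)
  seg 9: down by d10 = -579/20 → (28/3, -429/20)
  seg 10: right by d5 = 58/3 → (86/3, -429/20)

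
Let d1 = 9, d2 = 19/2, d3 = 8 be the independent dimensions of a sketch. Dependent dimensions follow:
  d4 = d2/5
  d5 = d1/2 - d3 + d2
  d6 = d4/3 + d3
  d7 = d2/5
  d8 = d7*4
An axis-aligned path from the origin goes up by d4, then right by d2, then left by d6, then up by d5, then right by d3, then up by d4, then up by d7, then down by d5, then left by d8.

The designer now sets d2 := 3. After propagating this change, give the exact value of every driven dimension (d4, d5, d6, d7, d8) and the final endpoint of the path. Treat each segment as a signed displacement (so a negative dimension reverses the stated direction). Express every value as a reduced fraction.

Apply edit: d2 := 3
  d4 = d2/5 = 3/5
  d5 = d1/2 - d3 + d2 = -1/2
  d6 = d4/3 + d3 = 41/5
  d7 = d2/5 = 3/5
  d8 = d7*4 = 12/5
Walk from origin (0, 0):
  seg 1: up by d4 = 3/5 → (0, 3/5)
  seg 2: right by d2 = 3 → (3, 3/5)
  seg 3: left by d6 = 41/5 → (-26/5, 3/5)
  seg 4: up by d5 = -1/2 → (-26/5, 1/10)
  seg 5: right by d3 = 8 → (14/5, 1/10)
  seg 6: up by d4 = 3/5 → (14/5, 7/10)
  seg 7: up by d7 = 3/5 → (14/5, 13/10)
  seg 8: down by d5 = -1/2 → (14/5, 9/5)
  seg 9: left by d8 = 12/5 → (2/5, 9/5)

d4 = 3/5
d5 = -1/2
d6 = 41/5
d7 = 3/5
d8 = 12/5
endpoint = (2/5, 9/5)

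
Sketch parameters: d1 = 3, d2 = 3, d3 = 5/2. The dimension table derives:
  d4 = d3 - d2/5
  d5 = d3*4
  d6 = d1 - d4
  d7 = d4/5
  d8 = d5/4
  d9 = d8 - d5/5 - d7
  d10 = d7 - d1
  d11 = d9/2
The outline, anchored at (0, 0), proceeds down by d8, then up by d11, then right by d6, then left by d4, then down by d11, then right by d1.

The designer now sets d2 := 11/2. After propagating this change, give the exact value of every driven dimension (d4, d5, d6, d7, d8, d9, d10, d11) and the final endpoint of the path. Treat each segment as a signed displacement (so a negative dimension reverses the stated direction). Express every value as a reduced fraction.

d4 = 7/5
d5 = 10
d6 = 8/5
d7 = 7/25
d8 = 5/2
d9 = 11/50
d10 = -68/25
d11 = 11/100
endpoint = (16/5, -5/2)

Apply edit: d2 := 11/2
  d4 = d3 - d2/5 = 7/5
  d5 = d3*4 = 10
  d6 = d1 - d4 = 8/5
  d7 = d4/5 = 7/25
  d8 = d5/4 = 5/2
  d9 = d8 - d5/5 - d7 = 11/50
  d10 = d7 - d1 = -68/25
  d11 = d9/2 = 11/100
Walk from origin (0, 0):
  seg 1: down by d8 = 5/2 → (0, -5/2)
  seg 2: up by d11 = 11/100 → (0, -239/100)
  seg 3: right by d6 = 8/5 → (8/5, -239/100)
  seg 4: left by d4 = 7/5 → (1/5, -239/100)
  seg 5: down by d11 = 11/100 → (1/5, -5/2)
  seg 6: right by d1 = 3 → (16/5, -5/2)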